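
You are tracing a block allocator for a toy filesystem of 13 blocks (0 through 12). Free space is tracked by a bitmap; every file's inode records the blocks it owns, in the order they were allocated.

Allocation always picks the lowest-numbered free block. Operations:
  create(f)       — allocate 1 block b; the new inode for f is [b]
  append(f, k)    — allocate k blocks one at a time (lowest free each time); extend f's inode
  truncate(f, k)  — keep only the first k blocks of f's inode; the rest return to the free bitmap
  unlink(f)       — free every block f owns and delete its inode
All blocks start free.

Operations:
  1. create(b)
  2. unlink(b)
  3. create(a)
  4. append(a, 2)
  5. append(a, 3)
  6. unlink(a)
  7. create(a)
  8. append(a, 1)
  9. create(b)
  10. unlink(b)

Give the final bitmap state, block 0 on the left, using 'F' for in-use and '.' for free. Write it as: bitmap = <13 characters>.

after create(b) → b:[0]  free=[F............]
after unlink(b) →   free=[.............]
after create(a) → a:[0]  free=[F............]
after append(a, 2) → a:[0, 1, 2]  free=[FFF..........]
after append(a, 3) → a:[0, 1, 2, 3, 4, 5]  free=[FFFFFF.......]
after unlink(a) →   free=[.............]
after create(a) → a:[0]  free=[F............]
after append(a, 1) → a:[0, 1]  free=[FF...........]
after create(b) → a:[0, 1], b:[2]  free=[FFF..........]
after unlink(b) → a:[0, 1]  free=[FF...........]

bitmap = FF...........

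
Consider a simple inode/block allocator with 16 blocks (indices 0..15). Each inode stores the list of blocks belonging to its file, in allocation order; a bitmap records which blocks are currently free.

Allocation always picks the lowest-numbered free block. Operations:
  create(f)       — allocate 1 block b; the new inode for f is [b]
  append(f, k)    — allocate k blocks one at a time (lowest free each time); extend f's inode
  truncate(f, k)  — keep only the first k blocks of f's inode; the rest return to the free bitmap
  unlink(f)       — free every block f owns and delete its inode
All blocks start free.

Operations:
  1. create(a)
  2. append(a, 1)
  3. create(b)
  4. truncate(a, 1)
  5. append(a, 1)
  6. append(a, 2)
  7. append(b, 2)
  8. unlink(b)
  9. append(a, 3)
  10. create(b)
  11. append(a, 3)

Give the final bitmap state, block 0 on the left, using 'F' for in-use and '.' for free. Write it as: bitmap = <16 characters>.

bitmap = FFFFFFFFFFF.....

create(a): bitmap=F............... | a=[0]
append(a, 1): bitmap=FF.............. | a=[0, 1]
create(b): bitmap=FFF............. | a=[0, 1] b=[2]
truncate(a, 1): bitmap=F.F............. | a=[0] b=[2]
append(a, 1): bitmap=FFF............. | a=[0, 1] b=[2]
append(a, 2): bitmap=FFFFF........... | a=[0, 1, 3, 4] b=[2]
append(b, 2): bitmap=FFFFFFF......... | a=[0, 1, 3, 4] b=[2, 5, 6]
unlink(b): bitmap=FF.FF........... | a=[0, 1, 3, 4]
append(a, 3): bitmap=FFFFFFF......... | a=[0, 1, 3, 4, 2, 5, 6]
create(b): bitmap=FFFFFFFF........ | a=[0, 1, 3, 4, 2, 5, 6] b=[7]
append(a, 3): bitmap=FFFFFFFFFFF..... | a=[0, 1, 3, 4, 2, 5, 6, 8, 9, 10] b=[7]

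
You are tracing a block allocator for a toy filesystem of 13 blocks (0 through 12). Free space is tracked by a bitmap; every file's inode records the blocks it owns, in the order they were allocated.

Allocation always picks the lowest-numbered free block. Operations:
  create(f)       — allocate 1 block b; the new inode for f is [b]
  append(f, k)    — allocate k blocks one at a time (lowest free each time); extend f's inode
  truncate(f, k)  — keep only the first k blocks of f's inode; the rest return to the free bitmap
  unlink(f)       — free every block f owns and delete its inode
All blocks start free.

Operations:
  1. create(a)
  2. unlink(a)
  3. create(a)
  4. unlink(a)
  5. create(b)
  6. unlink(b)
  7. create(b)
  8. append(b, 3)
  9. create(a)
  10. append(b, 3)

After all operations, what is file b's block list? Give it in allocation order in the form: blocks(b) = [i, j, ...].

blocks(b) = [0, 1, 2, 3, 5, 6, 7]

after create(a) → a:[0]  free=[F............]
after unlink(a) →   free=[.............]
after create(a) → a:[0]  free=[F............]
after unlink(a) →   free=[.............]
after create(b) → b:[0]  free=[F............]
after unlink(b) →   free=[.............]
after create(b) → b:[0]  free=[F............]
after append(b, 3) → b:[0, 1, 2, 3]  free=[FFFF.........]
after create(a) → a:[4], b:[0, 1, 2, 3]  free=[FFFFF........]
after append(b, 3) → a:[4], b:[0, 1, 2, 3, 5, 6, 7]  free=[FFFFFFFF.....]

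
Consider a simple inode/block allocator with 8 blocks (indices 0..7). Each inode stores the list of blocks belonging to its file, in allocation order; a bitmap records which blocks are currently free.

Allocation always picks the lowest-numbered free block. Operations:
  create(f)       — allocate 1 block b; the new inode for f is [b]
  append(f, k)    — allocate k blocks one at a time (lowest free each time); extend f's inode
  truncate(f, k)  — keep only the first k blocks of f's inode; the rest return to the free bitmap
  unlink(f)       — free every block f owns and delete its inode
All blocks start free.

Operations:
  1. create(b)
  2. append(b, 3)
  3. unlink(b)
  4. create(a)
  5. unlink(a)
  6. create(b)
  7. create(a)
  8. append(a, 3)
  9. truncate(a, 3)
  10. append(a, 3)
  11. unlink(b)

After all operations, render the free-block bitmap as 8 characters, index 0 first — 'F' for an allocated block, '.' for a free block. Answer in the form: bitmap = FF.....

bitmap = .FFFFFF.

create(b): bitmap=F....... | b=[0]
append(b, 3): bitmap=FFFF.... | b=[0, 1, 2, 3]
unlink(b): bitmap=........ | 
create(a): bitmap=F....... | a=[0]
unlink(a): bitmap=........ | 
create(b): bitmap=F....... | b=[0]
create(a): bitmap=FF...... | a=[1] b=[0]
append(a, 3): bitmap=FFFFF... | a=[1, 2, 3, 4] b=[0]
truncate(a, 3): bitmap=FFFF.... | a=[1, 2, 3] b=[0]
append(a, 3): bitmap=FFFFFFF. | a=[1, 2, 3, 4, 5, 6] b=[0]
unlink(b): bitmap=.FFFFFF. | a=[1, 2, 3, 4, 5, 6]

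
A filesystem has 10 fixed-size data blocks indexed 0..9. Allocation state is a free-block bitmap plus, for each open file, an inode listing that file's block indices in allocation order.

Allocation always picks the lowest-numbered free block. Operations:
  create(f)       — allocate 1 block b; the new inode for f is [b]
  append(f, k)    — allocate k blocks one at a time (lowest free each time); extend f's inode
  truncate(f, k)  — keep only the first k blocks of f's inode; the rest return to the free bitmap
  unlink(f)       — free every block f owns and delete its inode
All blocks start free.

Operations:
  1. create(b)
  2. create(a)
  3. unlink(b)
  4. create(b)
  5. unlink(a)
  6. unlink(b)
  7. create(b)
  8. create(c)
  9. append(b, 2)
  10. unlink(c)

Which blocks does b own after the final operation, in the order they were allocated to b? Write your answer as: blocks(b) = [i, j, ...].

blocks(b) = [0, 2, 3]

[1] create(b) — b=0 (map F.........)
[2] create(a) — a=1 b=0 (map FF........)
[3] unlink(b) — a=1 (map .F........)
[4] create(b) — a=1 b=0 (map FF........)
[5] unlink(a) — b=0 (map F.........)
[6] unlink(b) —  (map ..........)
[7] create(b) — b=0 (map F.........)
[8] create(c) — b=0 c=1 (map FF........)
[9] append(b, 2) — b=0,2,3 c=1 (map FFFF......)
[10] unlink(c) — b=0,2,3 (map F.FF......)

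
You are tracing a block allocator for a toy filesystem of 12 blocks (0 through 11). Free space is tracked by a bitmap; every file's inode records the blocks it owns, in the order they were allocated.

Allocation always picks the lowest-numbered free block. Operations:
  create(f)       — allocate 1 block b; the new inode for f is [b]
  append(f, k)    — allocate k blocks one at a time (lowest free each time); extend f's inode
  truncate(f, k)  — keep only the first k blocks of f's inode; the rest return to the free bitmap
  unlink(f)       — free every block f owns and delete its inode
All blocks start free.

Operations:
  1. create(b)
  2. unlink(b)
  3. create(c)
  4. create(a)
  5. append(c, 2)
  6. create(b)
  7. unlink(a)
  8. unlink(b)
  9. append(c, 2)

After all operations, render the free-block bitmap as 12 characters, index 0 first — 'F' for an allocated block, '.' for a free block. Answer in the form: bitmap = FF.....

[1] create(b) — b=0 (map F...........)
[2] unlink(b) —  (map ............)
[3] create(c) — c=0 (map F...........)
[4] create(a) — a=1 c=0 (map FF..........)
[5] append(c, 2) — a=1 c=0,2,3 (map FFFF........)
[6] create(b) — a=1 b=4 c=0,2,3 (map FFFFF.......)
[7] unlink(a) — b=4 c=0,2,3 (map F.FFF.......)
[8] unlink(b) — c=0,2,3 (map F.FF........)
[9] append(c, 2) — c=0,2,3,1,4 (map FFFFF.......)

bitmap = FFFFF.......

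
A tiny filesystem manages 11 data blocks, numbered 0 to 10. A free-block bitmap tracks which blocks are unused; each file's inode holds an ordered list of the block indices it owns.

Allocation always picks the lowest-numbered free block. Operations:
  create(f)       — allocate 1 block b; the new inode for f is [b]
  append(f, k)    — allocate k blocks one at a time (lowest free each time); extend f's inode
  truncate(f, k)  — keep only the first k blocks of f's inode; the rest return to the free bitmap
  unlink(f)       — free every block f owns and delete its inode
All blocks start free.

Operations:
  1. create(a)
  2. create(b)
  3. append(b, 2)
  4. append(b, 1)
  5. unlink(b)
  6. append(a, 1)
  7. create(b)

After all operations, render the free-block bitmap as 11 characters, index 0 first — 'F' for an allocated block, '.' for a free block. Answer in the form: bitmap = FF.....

bitmap = FFF........

[1] create(a) — a=0 (map F..........)
[2] create(b) — a=0 b=1 (map FF.........)
[3] append(b, 2) — a=0 b=1,2,3 (map FFFF.......)
[4] append(b, 1) — a=0 b=1,2,3,4 (map FFFFF......)
[5] unlink(b) — a=0 (map F..........)
[6] append(a, 1) — a=0,1 (map FF.........)
[7] create(b) — a=0,1 b=2 (map FFF........)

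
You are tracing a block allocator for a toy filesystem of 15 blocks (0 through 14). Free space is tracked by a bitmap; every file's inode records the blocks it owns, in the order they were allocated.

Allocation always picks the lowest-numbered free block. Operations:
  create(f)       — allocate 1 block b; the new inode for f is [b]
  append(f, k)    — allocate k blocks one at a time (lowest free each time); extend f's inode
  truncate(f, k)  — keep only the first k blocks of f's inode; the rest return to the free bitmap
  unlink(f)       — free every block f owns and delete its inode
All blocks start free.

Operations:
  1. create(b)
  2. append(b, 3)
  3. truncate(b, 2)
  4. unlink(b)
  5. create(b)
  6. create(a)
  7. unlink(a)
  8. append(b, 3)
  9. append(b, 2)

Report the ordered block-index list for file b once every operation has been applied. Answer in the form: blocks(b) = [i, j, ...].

  1. create(b)  ⇒  F..............  {b→[0]}
  2. append(b, 3)  ⇒  FFFF...........  {b→[0, 1, 2, 3]}
  3. truncate(b, 2)  ⇒  FF.............  {b→[0, 1]}
  4. unlink(b)  ⇒  ...............  {}
  5. create(b)  ⇒  F..............  {b→[0]}
  6. create(a)  ⇒  FF.............  {a→[1]; b→[0]}
  7. unlink(a)  ⇒  F..............  {b→[0]}
  8. append(b, 3)  ⇒  FFFF...........  {b→[0, 1, 2, 3]}
  9. append(b, 2)  ⇒  FFFFFF.........  {b→[0, 1, 2, 3, 4, 5]}

blocks(b) = [0, 1, 2, 3, 4, 5]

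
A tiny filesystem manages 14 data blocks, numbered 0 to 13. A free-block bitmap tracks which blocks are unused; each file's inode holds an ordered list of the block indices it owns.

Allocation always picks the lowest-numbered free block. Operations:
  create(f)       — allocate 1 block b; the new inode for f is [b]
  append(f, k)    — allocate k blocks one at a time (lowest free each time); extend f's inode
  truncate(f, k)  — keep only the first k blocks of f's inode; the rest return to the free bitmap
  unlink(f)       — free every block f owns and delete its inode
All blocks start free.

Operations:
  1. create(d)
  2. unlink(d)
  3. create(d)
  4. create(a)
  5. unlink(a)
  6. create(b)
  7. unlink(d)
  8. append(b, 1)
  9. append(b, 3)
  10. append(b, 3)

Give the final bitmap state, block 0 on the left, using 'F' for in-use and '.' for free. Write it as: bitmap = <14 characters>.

[1] create(d) — d=0 (map F.............)
[2] unlink(d) —  (map ..............)
[3] create(d) — d=0 (map F.............)
[4] create(a) — a=1 d=0 (map FF............)
[5] unlink(a) — d=0 (map F.............)
[6] create(b) — b=1 d=0 (map FF............)
[7] unlink(d) — b=1 (map .F............)
[8] append(b, 1) — b=1,0 (map FF............)
[9] append(b, 3) — b=1,0,2,3,4 (map FFFFF.........)
[10] append(b, 3) — b=1,0,2,3,4,5,6,7 (map FFFFFFFF......)

bitmap = FFFFFFFF......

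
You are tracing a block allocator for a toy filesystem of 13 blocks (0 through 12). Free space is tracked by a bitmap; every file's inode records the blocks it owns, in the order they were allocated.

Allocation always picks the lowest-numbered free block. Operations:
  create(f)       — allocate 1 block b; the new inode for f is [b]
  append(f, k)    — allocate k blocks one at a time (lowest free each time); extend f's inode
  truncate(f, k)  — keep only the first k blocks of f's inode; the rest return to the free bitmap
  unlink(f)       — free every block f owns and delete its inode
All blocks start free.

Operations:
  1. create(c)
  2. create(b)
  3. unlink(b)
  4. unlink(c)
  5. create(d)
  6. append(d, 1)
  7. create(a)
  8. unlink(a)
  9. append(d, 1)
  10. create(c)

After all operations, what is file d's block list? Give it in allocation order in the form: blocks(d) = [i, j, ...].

blocks(d) = [0, 1, 2]

  1. create(c)  ⇒  F............  {c→[0]}
  2. create(b)  ⇒  FF...........  {b→[1]; c→[0]}
  3. unlink(b)  ⇒  F............  {c→[0]}
  4. unlink(c)  ⇒  .............  {}
  5. create(d)  ⇒  F............  {d→[0]}
  6. append(d, 1)  ⇒  FF...........  {d→[0, 1]}
  7. create(a)  ⇒  FFF..........  {a→[2]; d→[0, 1]}
  8. unlink(a)  ⇒  FF...........  {d→[0, 1]}
  9. append(d, 1)  ⇒  FFF..........  {d→[0, 1, 2]}
  10. create(c)  ⇒  FFFF.........  {c→[3]; d→[0, 1, 2]}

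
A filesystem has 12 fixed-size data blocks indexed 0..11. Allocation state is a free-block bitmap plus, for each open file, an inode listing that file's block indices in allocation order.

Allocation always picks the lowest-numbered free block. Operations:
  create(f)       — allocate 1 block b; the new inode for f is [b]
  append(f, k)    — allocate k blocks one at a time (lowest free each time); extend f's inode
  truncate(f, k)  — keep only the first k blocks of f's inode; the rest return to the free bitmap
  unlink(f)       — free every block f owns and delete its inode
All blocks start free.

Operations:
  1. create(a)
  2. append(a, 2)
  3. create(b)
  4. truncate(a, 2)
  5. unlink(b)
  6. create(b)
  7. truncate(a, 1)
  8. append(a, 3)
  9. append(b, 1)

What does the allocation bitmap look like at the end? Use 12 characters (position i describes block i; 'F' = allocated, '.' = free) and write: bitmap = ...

[1] create(a) — a=0 (map F...........)
[2] append(a, 2) — a=0,1,2 (map FFF.........)
[3] create(b) — a=0,1,2 b=3 (map FFFF........)
[4] truncate(a, 2) — a=0,1 b=3 (map FF.F........)
[5] unlink(b) — a=0,1 (map FF..........)
[6] create(b) — a=0,1 b=2 (map FFF.........)
[7] truncate(a, 1) — a=0 b=2 (map F.F.........)
[8] append(a, 3) — a=0,1,3,4 b=2 (map FFFFF.......)
[9] append(b, 1) — a=0,1,3,4 b=2,5 (map FFFFFF......)

bitmap = FFFFFF......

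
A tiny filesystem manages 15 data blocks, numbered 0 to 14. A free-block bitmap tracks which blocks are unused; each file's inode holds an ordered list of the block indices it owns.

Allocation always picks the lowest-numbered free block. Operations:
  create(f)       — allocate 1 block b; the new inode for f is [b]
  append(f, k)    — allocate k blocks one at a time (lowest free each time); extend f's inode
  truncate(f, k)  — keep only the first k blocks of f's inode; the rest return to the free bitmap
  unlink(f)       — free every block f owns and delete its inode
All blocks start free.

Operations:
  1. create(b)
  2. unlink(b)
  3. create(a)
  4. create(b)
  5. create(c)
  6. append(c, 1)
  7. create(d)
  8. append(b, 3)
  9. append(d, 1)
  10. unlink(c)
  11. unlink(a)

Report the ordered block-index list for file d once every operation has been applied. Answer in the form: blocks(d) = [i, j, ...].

blocks(d) = [4, 8]

  1. create(b)  ⇒  F..............  {b→[0]}
  2. unlink(b)  ⇒  ...............  {}
  3. create(a)  ⇒  F..............  {a→[0]}
  4. create(b)  ⇒  FF.............  {a→[0]; b→[1]}
  5. create(c)  ⇒  FFF............  {a→[0]; b→[1]; c→[2]}
  6. append(c, 1)  ⇒  FFFF...........  {a→[0]; b→[1]; c→[2, 3]}
  7. create(d)  ⇒  FFFFF..........  {a→[0]; b→[1]; c→[2, 3]; d→[4]}
  8. append(b, 3)  ⇒  FFFFFFFF.......  {a→[0]; b→[1, 5, 6, 7]; c→[2, 3]; d→[4]}
  9. append(d, 1)  ⇒  FFFFFFFFF......  {a→[0]; b→[1, 5, 6, 7]; c→[2, 3]; d→[4, 8]}
  10. unlink(c)  ⇒  FF..FFFFF......  {a→[0]; b→[1, 5, 6, 7]; d→[4, 8]}
  11. unlink(a)  ⇒  .F..FFFFF......  {b→[1, 5, 6, 7]; d→[4, 8]}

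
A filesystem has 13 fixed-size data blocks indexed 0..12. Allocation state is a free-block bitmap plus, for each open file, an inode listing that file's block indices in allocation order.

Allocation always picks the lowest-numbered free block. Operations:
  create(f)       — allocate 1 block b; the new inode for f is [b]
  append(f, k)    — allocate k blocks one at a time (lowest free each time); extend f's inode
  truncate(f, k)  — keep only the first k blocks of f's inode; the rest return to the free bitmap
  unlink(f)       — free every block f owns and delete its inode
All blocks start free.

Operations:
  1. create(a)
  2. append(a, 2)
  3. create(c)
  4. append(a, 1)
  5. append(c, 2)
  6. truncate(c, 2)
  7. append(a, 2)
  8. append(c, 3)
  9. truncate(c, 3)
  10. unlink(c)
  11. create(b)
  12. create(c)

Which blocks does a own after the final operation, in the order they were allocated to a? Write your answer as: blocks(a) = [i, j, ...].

[1] create(a) — a=0 (map F............)
[2] append(a, 2) — a=0,1,2 (map FFF..........)
[3] create(c) — a=0,1,2 c=3 (map FFFF.........)
[4] append(a, 1) — a=0,1,2,4 c=3 (map FFFFF........)
[5] append(c, 2) — a=0,1,2,4 c=3,5,6 (map FFFFFFF......)
[6] truncate(c, 2) — a=0,1,2,4 c=3,5 (map FFFFFF.......)
[7] append(a, 2) — a=0,1,2,4,6,7 c=3,5 (map FFFFFFFF.....)
[8] append(c, 3) — a=0,1,2,4,6,7 c=3,5,8,9,10 (map FFFFFFFFFFF..)
[9] truncate(c, 3) — a=0,1,2,4,6,7 c=3,5,8 (map FFFFFFFFF....)
[10] unlink(c) — a=0,1,2,4,6,7 (map FFF.F.FF.....)
[11] create(b) — a=0,1,2,4,6,7 b=3 (map FFFFF.FF.....)
[12] create(c) — a=0,1,2,4,6,7 b=3 c=5 (map FFFFFFFF.....)

blocks(a) = [0, 1, 2, 4, 6, 7]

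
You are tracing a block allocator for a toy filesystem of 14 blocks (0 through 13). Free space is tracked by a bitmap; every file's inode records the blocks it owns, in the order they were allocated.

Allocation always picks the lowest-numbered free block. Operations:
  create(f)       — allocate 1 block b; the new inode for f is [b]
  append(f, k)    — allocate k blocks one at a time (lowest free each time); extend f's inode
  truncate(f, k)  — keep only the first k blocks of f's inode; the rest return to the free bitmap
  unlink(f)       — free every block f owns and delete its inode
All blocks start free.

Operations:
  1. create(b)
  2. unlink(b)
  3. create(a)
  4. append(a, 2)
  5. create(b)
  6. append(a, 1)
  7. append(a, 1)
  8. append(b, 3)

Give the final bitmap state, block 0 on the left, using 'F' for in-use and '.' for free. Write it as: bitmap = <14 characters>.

bitmap = FFFFFFFFF.....

create(b): bitmap=F............. | b=[0]
unlink(b): bitmap=.............. | 
create(a): bitmap=F............. | a=[0]
append(a, 2): bitmap=FFF........... | a=[0, 1, 2]
create(b): bitmap=FFFF.......... | a=[0, 1, 2] b=[3]
append(a, 1): bitmap=FFFFF......... | a=[0, 1, 2, 4] b=[3]
append(a, 1): bitmap=FFFFFF........ | a=[0, 1, 2, 4, 5] b=[3]
append(b, 3): bitmap=FFFFFFFFF..... | a=[0, 1, 2, 4, 5] b=[3, 6, 7, 8]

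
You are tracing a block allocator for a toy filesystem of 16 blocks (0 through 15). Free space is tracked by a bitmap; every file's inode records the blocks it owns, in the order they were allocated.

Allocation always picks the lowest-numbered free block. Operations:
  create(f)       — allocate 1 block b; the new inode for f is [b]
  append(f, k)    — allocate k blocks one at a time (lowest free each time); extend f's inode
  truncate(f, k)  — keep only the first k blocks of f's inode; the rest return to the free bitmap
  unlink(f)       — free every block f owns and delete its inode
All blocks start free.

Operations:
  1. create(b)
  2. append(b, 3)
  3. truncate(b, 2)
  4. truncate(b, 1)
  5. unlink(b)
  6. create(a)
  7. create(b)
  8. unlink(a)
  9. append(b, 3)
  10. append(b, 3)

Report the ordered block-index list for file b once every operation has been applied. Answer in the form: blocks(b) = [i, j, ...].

after create(b) → b:[0]  free=[F...............]
after append(b, 3) → b:[0, 1, 2, 3]  free=[FFFF............]
after truncate(b, 2) → b:[0, 1]  free=[FF..............]
after truncate(b, 1) → b:[0]  free=[F...............]
after unlink(b) →   free=[................]
after create(a) → a:[0]  free=[F...............]
after create(b) → a:[0], b:[1]  free=[FF..............]
after unlink(a) → b:[1]  free=[.F..............]
after append(b, 3) → b:[1, 0, 2, 3]  free=[FFFF............]
after append(b, 3) → b:[1, 0, 2, 3, 4, 5, 6]  free=[FFFFFFF.........]

blocks(b) = [1, 0, 2, 3, 4, 5, 6]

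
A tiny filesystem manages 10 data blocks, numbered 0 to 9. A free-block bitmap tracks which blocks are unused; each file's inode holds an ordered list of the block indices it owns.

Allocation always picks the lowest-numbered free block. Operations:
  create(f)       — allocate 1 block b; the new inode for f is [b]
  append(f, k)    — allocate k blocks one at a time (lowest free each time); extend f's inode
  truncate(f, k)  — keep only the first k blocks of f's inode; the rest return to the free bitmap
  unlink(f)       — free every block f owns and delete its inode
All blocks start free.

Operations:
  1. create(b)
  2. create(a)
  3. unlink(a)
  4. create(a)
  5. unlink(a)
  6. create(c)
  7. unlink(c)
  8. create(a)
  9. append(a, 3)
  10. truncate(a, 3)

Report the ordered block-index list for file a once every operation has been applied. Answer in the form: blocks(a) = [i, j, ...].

create(b): bitmap=F......... | b=[0]
create(a): bitmap=FF........ | a=[1] b=[0]
unlink(a): bitmap=F......... | b=[0]
create(a): bitmap=FF........ | a=[1] b=[0]
unlink(a): bitmap=F......... | b=[0]
create(c): bitmap=FF........ | b=[0] c=[1]
unlink(c): bitmap=F......... | b=[0]
create(a): bitmap=FF........ | a=[1] b=[0]
append(a, 3): bitmap=FFFFF..... | a=[1, 2, 3, 4] b=[0]
truncate(a, 3): bitmap=FFFF...... | a=[1, 2, 3] b=[0]

blocks(a) = [1, 2, 3]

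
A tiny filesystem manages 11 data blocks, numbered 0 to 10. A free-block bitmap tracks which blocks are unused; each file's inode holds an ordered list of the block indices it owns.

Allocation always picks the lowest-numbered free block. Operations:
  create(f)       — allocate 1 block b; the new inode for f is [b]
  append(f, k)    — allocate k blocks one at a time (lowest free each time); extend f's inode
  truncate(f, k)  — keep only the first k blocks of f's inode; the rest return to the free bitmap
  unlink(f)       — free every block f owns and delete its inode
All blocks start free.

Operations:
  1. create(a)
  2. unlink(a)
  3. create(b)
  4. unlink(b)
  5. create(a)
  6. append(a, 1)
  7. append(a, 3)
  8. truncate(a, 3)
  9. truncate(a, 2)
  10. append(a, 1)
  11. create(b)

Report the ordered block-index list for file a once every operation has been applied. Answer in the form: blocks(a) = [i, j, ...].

  1. create(a)  ⇒  F..........  {a→[0]}
  2. unlink(a)  ⇒  ...........  {}
  3. create(b)  ⇒  F..........  {b→[0]}
  4. unlink(b)  ⇒  ...........  {}
  5. create(a)  ⇒  F..........  {a→[0]}
  6. append(a, 1)  ⇒  FF.........  {a→[0, 1]}
  7. append(a, 3)  ⇒  FFFFF......  {a→[0, 1, 2, 3, 4]}
  8. truncate(a, 3)  ⇒  FFF........  {a→[0, 1, 2]}
  9. truncate(a, 2)  ⇒  FF.........  {a→[0, 1]}
  10. append(a, 1)  ⇒  FFF........  {a→[0, 1, 2]}
  11. create(b)  ⇒  FFFF.......  {a→[0, 1, 2]; b→[3]}

blocks(a) = [0, 1, 2]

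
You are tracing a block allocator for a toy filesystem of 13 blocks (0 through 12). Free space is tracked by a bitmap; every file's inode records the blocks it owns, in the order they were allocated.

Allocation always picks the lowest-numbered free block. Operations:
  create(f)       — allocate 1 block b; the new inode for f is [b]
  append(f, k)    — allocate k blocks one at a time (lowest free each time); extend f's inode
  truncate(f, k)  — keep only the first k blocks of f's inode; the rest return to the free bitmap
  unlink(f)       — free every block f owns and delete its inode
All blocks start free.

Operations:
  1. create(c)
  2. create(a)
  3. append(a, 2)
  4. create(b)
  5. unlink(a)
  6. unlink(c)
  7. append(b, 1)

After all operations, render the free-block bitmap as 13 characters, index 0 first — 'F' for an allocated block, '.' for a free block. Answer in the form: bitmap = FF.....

create(c): bitmap=F............ | c=[0]
create(a): bitmap=FF........... | a=[1] c=[0]
append(a, 2): bitmap=FFFF......... | a=[1, 2, 3] c=[0]
create(b): bitmap=FFFFF........ | a=[1, 2, 3] b=[4] c=[0]
unlink(a): bitmap=F...F........ | b=[4] c=[0]
unlink(c): bitmap=....F........ | b=[4]
append(b, 1): bitmap=F...F........ | b=[4, 0]

bitmap = F...F........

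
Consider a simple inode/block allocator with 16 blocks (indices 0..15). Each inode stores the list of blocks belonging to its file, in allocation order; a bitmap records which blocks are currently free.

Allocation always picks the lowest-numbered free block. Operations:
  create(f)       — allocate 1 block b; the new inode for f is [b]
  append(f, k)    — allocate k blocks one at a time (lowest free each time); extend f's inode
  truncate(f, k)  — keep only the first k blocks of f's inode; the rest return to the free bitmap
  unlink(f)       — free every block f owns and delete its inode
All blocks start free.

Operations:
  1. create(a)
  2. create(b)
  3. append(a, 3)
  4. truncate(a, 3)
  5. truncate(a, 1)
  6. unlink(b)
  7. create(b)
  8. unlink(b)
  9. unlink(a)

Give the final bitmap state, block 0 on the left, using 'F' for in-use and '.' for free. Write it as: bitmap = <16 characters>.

bitmap = ................

after create(a) → a:[0]  free=[F...............]
after create(b) → a:[0], b:[1]  free=[FF..............]
after append(a, 3) → a:[0, 2, 3, 4], b:[1]  free=[FFFFF...........]
after truncate(a, 3) → a:[0, 2, 3], b:[1]  free=[FFFF............]
after truncate(a, 1) → a:[0], b:[1]  free=[FF..............]
after unlink(b) → a:[0]  free=[F...............]
after create(b) → a:[0], b:[1]  free=[FF..............]
after unlink(b) → a:[0]  free=[F...............]
after unlink(a) →   free=[................]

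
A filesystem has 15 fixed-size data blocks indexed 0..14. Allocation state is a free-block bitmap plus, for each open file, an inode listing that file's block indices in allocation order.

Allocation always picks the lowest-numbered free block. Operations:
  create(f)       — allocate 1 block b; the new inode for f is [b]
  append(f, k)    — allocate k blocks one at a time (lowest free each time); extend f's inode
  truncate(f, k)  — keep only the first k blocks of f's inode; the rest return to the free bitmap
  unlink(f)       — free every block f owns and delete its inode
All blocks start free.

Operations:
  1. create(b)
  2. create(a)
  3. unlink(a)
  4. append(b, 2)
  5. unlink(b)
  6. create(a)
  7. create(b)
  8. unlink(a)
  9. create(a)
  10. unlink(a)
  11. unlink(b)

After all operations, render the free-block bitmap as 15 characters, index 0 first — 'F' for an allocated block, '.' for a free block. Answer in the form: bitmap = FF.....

bitmap = ...............

  1. create(b)  ⇒  F..............  {b→[0]}
  2. create(a)  ⇒  FF.............  {a→[1]; b→[0]}
  3. unlink(a)  ⇒  F..............  {b→[0]}
  4. append(b, 2)  ⇒  FFF............  {b→[0, 1, 2]}
  5. unlink(b)  ⇒  ...............  {}
  6. create(a)  ⇒  F..............  {a→[0]}
  7. create(b)  ⇒  FF.............  {a→[0]; b→[1]}
  8. unlink(a)  ⇒  .F.............  {b→[1]}
  9. create(a)  ⇒  FF.............  {a→[0]; b→[1]}
  10. unlink(a)  ⇒  .F.............  {b→[1]}
  11. unlink(b)  ⇒  ...............  {}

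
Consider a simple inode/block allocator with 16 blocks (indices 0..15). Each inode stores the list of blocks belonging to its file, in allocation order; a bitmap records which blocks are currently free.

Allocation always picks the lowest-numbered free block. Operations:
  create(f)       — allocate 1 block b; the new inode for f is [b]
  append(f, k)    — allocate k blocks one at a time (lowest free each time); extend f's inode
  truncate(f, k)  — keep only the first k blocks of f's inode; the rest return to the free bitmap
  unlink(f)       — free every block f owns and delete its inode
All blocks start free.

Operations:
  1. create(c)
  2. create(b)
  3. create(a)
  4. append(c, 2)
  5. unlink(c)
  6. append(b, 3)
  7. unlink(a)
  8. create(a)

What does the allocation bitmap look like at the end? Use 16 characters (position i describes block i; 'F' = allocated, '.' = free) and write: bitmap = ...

create(c): bitmap=F............... | c=[0]
create(b): bitmap=FF.............. | b=[1] c=[0]
create(a): bitmap=FFF............. | a=[2] b=[1] c=[0]
append(c, 2): bitmap=FFFFF........... | a=[2] b=[1] c=[0, 3, 4]
unlink(c): bitmap=.FF............. | a=[2] b=[1]
append(b, 3): bitmap=FFFFF........... | a=[2] b=[1, 0, 3, 4]
unlink(a): bitmap=FF.FF........... | b=[1, 0, 3, 4]
create(a): bitmap=FFFFF........... | a=[2] b=[1, 0, 3, 4]

bitmap = FFFFF...........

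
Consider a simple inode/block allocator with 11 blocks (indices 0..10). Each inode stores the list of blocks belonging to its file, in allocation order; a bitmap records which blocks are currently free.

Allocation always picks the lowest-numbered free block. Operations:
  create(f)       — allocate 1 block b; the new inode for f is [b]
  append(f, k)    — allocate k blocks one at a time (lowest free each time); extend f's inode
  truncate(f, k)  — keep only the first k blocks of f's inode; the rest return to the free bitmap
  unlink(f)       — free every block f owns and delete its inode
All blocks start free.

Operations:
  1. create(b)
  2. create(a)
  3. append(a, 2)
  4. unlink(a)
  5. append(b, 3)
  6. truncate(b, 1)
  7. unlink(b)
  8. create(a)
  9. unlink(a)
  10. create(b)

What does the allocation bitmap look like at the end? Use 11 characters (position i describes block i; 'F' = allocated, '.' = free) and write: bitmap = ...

  1. create(b)  ⇒  F..........  {b→[0]}
  2. create(a)  ⇒  FF.........  {a→[1]; b→[0]}
  3. append(a, 2)  ⇒  FFFF.......  {a→[1, 2, 3]; b→[0]}
  4. unlink(a)  ⇒  F..........  {b→[0]}
  5. append(b, 3)  ⇒  FFFF.......  {b→[0, 1, 2, 3]}
  6. truncate(b, 1)  ⇒  F..........  {b→[0]}
  7. unlink(b)  ⇒  ...........  {}
  8. create(a)  ⇒  F..........  {a→[0]}
  9. unlink(a)  ⇒  ...........  {}
  10. create(b)  ⇒  F..........  {b→[0]}

bitmap = F..........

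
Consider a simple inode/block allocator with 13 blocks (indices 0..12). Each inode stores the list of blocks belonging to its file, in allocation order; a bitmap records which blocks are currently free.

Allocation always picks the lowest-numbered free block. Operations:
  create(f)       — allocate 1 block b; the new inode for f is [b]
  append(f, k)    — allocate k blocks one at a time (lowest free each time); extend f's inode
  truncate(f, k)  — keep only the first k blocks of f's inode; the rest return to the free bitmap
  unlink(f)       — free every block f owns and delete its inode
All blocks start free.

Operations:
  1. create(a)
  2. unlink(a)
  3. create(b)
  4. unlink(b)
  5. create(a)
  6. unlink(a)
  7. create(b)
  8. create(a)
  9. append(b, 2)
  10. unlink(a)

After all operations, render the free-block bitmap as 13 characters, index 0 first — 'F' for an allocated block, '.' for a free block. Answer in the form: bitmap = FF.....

bitmap = F.FF.........

after create(a) → a:[0]  free=[F............]
after unlink(a) →   free=[.............]
after create(b) → b:[0]  free=[F............]
after unlink(b) →   free=[.............]
after create(a) → a:[0]  free=[F............]
after unlink(a) →   free=[.............]
after create(b) → b:[0]  free=[F............]
after create(a) → a:[1], b:[0]  free=[FF...........]
after append(b, 2) → a:[1], b:[0, 2, 3]  free=[FFFF.........]
after unlink(a) → b:[0, 2, 3]  free=[F.FF.........]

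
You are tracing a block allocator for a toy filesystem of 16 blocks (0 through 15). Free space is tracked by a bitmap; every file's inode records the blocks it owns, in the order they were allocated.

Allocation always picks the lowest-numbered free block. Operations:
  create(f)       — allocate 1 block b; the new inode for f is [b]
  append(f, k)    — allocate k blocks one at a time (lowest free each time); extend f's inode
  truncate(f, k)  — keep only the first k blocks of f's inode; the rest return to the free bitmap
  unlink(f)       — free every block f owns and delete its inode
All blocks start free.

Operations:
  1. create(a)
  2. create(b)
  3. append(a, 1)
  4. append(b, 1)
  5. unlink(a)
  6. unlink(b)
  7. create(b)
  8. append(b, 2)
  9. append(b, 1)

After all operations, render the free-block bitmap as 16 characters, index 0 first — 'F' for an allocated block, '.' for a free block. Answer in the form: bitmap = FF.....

[1] create(a) — a=0 (map F...............)
[2] create(b) — a=0 b=1 (map FF..............)
[3] append(a, 1) — a=0,2 b=1 (map FFF.............)
[4] append(b, 1) — a=0,2 b=1,3 (map FFFF............)
[5] unlink(a) — b=1,3 (map .F.F............)
[6] unlink(b) —  (map ................)
[7] create(b) — b=0 (map F...............)
[8] append(b, 2) — b=0,1,2 (map FFF.............)
[9] append(b, 1) — b=0,1,2,3 (map FFFF............)

bitmap = FFFF............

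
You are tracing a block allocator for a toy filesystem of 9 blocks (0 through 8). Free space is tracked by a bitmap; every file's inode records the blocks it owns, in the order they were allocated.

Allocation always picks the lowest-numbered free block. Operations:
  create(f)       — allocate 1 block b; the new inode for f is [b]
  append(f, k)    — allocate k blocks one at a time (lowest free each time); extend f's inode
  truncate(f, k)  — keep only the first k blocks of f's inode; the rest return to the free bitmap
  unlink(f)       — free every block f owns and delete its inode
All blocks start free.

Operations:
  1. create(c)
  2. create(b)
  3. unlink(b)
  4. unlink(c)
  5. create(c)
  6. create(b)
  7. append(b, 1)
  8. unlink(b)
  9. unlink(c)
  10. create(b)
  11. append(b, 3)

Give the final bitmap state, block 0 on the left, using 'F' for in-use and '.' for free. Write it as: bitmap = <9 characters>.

bitmap = FFFF.....

  1. create(c)  ⇒  F........  {c→[0]}
  2. create(b)  ⇒  FF.......  {b→[1]; c→[0]}
  3. unlink(b)  ⇒  F........  {c→[0]}
  4. unlink(c)  ⇒  .........  {}
  5. create(c)  ⇒  F........  {c→[0]}
  6. create(b)  ⇒  FF.......  {b→[1]; c→[0]}
  7. append(b, 1)  ⇒  FFF......  {b→[1, 2]; c→[0]}
  8. unlink(b)  ⇒  F........  {c→[0]}
  9. unlink(c)  ⇒  .........  {}
  10. create(b)  ⇒  F........  {b→[0]}
  11. append(b, 3)  ⇒  FFFF.....  {b→[0, 1, 2, 3]}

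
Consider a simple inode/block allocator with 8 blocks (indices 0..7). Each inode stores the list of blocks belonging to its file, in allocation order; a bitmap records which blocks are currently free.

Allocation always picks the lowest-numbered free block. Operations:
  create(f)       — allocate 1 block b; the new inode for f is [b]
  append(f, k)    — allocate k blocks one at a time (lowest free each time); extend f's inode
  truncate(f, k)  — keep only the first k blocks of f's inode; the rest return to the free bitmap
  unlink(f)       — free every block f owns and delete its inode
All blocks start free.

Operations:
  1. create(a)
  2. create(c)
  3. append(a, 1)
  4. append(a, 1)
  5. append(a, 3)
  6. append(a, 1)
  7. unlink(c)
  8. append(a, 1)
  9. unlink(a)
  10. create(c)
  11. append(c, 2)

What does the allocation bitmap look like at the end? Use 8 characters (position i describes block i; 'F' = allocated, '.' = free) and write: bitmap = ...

bitmap = FFF.....

[1] create(a) — a=0 (map F.......)
[2] create(c) — a=0 c=1 (map FF......)
[3] append(a, 1) — a=0,2 c=1 (map FFF.....)
[4] append(a, 1) — a=0,2,3 c=1 (map FFFF....)
[5] append(a, 3) — a=0,2,3,4,5,6 c=1 (map FFFFFFF.)
[6] append(a, 1) — a=0,2,3,4,5,6,7 c=1 (map FFFFFFFF)
[7] unlink(c) — a=0,2,3,4,5,6,7 (map F.FFFFFF)
[8] append(a, 1) — a=0,2,3,4,5,6,7,1 (map FFFFFFFF)
[9] unlink(a) —  (map ........)
[10] create(c) — c=0 (map F.......)
[11] append(c, 2) — c=0,1,2 (map FFF.....)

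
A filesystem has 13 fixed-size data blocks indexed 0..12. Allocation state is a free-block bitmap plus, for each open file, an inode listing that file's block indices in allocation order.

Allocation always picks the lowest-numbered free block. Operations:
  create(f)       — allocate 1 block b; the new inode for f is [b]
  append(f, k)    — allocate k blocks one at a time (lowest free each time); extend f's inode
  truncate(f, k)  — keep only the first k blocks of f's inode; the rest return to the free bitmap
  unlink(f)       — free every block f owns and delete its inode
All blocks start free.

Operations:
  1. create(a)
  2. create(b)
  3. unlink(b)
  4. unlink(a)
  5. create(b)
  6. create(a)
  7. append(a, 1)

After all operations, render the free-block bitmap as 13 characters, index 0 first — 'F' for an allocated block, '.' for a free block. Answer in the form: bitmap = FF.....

bitmap = FFF..........

after create(a) → a:[0]  free=[F............]
after create(b) → a:[0], b:[1]  free=[FF...........]
after unlink(b) → a:[0]  free=[F............]
after unlink(a) →   free=[.............]
after create(b) → b:[0]  free=[F............]
after create(a) → a:[1], b:[0]  free=[FF...........]
after append(a, 1) → a:[1, 2], b:[0]  free=[FFF..........]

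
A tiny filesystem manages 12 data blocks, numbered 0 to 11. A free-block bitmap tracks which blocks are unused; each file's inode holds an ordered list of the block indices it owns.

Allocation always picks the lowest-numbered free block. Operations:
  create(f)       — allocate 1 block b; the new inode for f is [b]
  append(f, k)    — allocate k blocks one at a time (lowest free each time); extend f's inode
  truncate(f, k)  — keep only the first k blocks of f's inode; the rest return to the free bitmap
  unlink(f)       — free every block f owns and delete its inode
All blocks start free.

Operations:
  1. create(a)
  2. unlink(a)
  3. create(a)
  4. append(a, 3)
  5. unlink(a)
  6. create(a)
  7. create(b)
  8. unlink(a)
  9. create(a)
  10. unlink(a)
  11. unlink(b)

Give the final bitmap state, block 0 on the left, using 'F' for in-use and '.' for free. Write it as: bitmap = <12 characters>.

bitmap = ............

create(a): bitmap=F........... | a=[0]
unlink(a): bitmap=............ | 
create(a): bitmap=F........... | a=[0]
append(a, 3): bitmap=FFFF........ | a=[0, 1, 2, 3]
unlink(a): bitmap=............ | 
create(a): bitmap=F........... | a=[0]
create(b): bitmap=FF.......... | a=[0] b=[1]
unlink(a): bitmap=.F.......... | b=[1]
create(a): bitmap=FF.......... | a=[0] b=[1]
unlink(a): bitmap=.F.......... | b=[1]
unlink(b): bitmap=............ | 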